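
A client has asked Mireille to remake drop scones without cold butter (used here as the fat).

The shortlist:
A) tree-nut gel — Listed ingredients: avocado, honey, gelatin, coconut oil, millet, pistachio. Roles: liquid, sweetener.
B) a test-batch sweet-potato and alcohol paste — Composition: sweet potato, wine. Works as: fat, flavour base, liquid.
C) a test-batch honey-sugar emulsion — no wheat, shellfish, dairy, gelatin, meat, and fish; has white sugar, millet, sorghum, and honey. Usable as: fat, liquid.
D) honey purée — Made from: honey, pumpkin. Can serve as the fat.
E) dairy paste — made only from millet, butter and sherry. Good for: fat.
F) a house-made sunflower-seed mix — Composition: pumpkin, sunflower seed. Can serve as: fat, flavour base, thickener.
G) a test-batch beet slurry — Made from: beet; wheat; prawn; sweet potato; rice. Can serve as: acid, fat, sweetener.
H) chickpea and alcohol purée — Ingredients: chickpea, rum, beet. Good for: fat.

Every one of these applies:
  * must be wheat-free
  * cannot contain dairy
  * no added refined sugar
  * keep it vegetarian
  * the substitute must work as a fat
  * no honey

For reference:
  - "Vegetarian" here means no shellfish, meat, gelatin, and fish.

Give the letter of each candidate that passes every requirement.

B, F, H

A: not usable as a fat; has gelatin, so not vegetarian (and 1 more) — no
B: no refined sugar, no wheat — OK
C: has white sugar, so not no-added-sugar; has honey, so not honey-free — reject
D: has honey, so not honey-free — reject
E: has butter, so not dairy-free — out
F: works as a fat, no honey, no wheat — keep
G: has prawn, so not vegetarian; has wheat, so not wheat-free — no
H: vegetarian, no wheat — valid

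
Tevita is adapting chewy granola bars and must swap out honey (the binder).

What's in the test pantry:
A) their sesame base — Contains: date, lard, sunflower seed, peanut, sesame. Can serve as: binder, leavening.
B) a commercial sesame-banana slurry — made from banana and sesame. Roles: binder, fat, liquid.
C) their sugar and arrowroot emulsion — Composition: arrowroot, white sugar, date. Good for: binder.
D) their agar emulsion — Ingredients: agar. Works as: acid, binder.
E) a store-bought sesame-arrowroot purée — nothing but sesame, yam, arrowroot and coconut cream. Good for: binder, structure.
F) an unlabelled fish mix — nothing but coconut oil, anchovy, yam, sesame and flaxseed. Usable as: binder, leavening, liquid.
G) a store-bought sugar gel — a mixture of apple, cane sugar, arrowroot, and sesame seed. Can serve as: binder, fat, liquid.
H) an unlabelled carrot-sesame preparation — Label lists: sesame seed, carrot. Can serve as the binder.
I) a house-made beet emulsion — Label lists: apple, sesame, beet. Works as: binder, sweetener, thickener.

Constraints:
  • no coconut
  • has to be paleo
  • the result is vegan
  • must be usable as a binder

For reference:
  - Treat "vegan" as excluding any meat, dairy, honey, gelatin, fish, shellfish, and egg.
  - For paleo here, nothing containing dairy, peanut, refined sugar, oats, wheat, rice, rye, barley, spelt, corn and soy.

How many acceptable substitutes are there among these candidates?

A: has lard, so not vegan; has peanut, so not paleo — reject
B: only sesame and banana; none excluded — OK
C: has white sugar, so not paleo — out
D: nothing on the exclusion list — OK
E: has coconut cream, so not coconut-free — reject
F: has anchovy, so not vegan; has coconut oil, so not coconut-free — reject
G: has cane sugar, so not paleo — no
H: only sesame seed and carrot; none excluded — keep
I: paleo, vegan — keep

4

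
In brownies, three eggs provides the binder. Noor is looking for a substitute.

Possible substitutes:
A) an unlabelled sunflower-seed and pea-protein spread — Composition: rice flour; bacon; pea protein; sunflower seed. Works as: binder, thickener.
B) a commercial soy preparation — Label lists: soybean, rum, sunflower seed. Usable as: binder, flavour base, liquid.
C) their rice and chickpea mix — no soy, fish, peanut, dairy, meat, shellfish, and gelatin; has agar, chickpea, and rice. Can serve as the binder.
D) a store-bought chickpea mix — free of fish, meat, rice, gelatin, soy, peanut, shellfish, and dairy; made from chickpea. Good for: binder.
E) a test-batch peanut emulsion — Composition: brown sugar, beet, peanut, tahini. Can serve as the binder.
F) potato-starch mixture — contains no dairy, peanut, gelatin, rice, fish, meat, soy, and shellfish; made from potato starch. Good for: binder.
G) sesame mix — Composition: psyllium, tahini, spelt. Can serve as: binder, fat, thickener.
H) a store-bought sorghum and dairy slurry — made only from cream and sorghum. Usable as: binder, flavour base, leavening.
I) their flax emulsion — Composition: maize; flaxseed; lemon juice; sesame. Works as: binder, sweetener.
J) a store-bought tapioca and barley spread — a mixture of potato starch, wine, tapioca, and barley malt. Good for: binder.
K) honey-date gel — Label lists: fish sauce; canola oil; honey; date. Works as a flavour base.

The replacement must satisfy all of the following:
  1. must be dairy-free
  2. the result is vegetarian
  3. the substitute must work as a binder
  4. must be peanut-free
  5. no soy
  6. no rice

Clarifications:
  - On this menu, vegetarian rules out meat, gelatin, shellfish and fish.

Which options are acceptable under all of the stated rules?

A: has bacon, so not vegetarian; has rice flour, so not rice-free — reject
B: has soybean, so not soy-free — out
C: has rice, so not rice-free — reject
D: works as a binder, no dairy, vegetarian — keep
E: has peanut, so not peanut-free — no
F: nothing on the exclusion list — keep
G: works as a binder, vegetarian, no soy — valid
H: has cream, so not dairy-free — reject
I: all constraints satisfied — OK
J: works as a binder, no rice, no peanut — valid
K: not usable as a binder; has fish sauce, so not vegetarian — reject

D, F, G, I, J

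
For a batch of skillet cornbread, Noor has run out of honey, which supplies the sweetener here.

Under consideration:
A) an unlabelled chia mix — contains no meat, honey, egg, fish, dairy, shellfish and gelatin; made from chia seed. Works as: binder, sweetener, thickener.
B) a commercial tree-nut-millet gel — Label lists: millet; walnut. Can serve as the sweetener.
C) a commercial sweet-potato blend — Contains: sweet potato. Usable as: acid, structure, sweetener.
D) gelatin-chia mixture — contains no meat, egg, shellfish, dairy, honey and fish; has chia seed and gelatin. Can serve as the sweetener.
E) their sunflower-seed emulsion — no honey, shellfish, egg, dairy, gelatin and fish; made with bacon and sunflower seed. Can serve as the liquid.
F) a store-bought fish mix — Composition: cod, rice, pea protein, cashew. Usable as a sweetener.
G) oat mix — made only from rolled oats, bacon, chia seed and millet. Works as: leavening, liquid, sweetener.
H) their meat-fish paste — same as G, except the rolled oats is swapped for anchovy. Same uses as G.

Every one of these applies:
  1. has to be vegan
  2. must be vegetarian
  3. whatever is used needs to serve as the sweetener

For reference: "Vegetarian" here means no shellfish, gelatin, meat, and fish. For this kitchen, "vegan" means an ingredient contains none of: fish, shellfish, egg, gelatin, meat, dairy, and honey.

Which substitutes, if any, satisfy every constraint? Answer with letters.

A, B, C

A: vegetarian, vegan — OK
B: only walnut and millet; none excluded — OK
C: all constraints satisfied — OK
D: has gelatin, so not vegetarian; has gelatin, so not vegan — no
E: not usable as a sweetener; has bacon, so not vegetarian (and 1 more) — reject
F: has cod, so not vegetarian; has cod, so not vegan — reject
G: has bacon, so not vegetarian; has bacon, so not vegan — reject
H: has anchovy, so not vegetarian; has anchovy, so not vegan — out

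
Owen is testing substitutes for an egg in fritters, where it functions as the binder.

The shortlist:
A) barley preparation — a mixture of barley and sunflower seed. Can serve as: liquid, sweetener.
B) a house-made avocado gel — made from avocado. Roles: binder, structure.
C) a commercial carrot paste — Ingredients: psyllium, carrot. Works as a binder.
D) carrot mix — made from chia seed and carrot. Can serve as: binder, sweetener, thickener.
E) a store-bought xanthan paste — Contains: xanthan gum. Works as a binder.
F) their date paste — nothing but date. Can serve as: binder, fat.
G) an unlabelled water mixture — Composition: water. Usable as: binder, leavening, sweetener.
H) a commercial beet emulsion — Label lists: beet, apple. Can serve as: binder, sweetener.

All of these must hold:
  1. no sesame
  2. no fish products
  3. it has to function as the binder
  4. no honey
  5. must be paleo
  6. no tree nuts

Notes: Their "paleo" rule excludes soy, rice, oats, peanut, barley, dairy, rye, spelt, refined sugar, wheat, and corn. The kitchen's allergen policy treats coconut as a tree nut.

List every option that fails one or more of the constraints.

A

A: not usable as a binder; has barley, so not paleo — out
B: only avocado; none excluded — keep
C: only psyllium and carrot; none excluded — valid
D: works as a binder, no sesame, no fish — valid
E: works as a binder, paleo, no honey — valid
F: only date; none excluded — valid
G: no honey, no sesame — keep
H: every rule checks out — keep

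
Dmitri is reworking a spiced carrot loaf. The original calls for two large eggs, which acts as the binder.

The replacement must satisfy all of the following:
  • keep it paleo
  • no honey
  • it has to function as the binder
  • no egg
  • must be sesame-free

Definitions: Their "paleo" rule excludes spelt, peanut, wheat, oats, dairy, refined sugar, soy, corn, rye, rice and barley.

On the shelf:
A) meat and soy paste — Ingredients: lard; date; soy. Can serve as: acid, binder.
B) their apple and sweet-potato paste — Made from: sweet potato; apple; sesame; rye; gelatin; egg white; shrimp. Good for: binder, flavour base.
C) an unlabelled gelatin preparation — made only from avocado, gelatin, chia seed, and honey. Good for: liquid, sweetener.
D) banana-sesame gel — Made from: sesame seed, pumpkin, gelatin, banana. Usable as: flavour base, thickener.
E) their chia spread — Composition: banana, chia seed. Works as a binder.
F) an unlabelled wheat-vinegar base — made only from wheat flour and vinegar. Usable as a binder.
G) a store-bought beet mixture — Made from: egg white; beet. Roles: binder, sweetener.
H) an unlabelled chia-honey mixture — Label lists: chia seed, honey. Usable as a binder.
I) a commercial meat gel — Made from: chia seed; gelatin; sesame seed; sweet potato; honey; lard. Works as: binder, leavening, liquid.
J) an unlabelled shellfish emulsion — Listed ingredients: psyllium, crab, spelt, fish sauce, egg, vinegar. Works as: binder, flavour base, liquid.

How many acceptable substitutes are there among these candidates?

1

A: has soy, so not paleo — out
B: has rye, so not paleo; has egg white, so not egg-free (and 1 more) — out
C: not usable as a binder; has honey, so not honey-free — no
D: not usable as a binder; has sesame seed, so not sesame-free — reject
E: only chia seed and banana; none excluded — valid
F: has wheat flour, so not paleo — out
G: has egg white, so not egg-free — no
H: has honey, so not honey-free — reject
I: has honey, so not honey-free; has sesame seed, so not sesame-free — reject
J: has spelt, so not paleo; has egg, so not egg-free — out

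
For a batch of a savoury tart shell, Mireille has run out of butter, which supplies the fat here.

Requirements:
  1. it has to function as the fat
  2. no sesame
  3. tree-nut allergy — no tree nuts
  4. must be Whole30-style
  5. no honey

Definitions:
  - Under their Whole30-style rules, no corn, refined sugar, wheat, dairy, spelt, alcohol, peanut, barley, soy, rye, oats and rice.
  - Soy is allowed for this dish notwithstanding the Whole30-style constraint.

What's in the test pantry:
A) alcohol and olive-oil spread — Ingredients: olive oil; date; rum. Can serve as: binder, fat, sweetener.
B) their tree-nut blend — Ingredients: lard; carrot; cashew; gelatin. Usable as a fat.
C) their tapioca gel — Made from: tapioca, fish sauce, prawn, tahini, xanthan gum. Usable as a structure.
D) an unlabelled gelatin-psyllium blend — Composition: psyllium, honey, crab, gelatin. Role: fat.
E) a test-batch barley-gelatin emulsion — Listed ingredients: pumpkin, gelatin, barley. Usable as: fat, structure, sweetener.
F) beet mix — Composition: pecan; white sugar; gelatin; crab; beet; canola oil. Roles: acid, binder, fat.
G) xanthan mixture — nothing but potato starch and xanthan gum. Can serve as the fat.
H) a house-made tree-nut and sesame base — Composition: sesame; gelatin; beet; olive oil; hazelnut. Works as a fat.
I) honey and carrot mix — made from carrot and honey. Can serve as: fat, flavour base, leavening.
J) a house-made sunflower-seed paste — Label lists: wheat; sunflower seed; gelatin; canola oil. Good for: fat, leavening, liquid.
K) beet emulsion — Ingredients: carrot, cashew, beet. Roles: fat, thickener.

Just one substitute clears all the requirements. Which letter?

G

A: has rum, so not Whole30-style — reject
B: has cashew, so not tree-nut-free — no
C: not usable as a fat; has tahini, so not sesame-free — reject
D: has honey, so not honey-free — out
E: has barley, so not Whole30-style — reject
F: has white sugar, so not Whole30-style; has pecan, so not tree-nut-free — out
G: only xanthan gum and potato starch; none excluded — keep
H: has hazelnut, so not tree-nut-free; has sesame, so not sesame-free — no
I: has honey, so not honey-free — reject
J: has wheat, so not Whole30-style — out
K: has cashew, so not tree-nut-free — no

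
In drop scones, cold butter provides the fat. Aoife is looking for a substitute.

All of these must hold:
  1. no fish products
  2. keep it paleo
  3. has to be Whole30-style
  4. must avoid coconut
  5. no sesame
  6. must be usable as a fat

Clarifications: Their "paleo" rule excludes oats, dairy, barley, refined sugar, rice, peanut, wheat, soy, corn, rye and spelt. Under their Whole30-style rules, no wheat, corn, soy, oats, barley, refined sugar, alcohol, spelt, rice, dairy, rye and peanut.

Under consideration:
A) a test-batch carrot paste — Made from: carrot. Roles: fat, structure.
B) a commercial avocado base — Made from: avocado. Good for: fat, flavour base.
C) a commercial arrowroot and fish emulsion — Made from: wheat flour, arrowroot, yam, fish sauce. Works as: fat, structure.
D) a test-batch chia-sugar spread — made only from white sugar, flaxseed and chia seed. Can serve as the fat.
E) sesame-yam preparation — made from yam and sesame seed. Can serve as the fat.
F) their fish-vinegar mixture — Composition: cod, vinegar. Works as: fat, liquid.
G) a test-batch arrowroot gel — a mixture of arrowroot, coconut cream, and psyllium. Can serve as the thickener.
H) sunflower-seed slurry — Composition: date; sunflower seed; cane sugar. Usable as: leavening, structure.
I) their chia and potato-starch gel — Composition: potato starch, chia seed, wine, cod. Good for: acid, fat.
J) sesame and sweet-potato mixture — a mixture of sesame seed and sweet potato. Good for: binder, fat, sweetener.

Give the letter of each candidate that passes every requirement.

A, B

A: works as a fat, no fish, paleo — valid
B: only avocado; none excluded — valid
C: has wheat flour, so not paleo; has wheat flour, so not Whole30-style (and 1 more) — reject
D: has white sugar, so not paleo; has white sugar, so not Whole30-style — out
E: has sesame seed, so not sesame-free — out
F: has cod, so not fish-free — out
G: not usable as a fat; has coconut cream, so not coconut-free — reject
H: not usable as a fat; has cane sugar, so not paleo (and 1 more) — no
I: has wine, so not Whole30-style; has cod, so not fish-free — reject
J: has sesame seed, so not sesame-free — no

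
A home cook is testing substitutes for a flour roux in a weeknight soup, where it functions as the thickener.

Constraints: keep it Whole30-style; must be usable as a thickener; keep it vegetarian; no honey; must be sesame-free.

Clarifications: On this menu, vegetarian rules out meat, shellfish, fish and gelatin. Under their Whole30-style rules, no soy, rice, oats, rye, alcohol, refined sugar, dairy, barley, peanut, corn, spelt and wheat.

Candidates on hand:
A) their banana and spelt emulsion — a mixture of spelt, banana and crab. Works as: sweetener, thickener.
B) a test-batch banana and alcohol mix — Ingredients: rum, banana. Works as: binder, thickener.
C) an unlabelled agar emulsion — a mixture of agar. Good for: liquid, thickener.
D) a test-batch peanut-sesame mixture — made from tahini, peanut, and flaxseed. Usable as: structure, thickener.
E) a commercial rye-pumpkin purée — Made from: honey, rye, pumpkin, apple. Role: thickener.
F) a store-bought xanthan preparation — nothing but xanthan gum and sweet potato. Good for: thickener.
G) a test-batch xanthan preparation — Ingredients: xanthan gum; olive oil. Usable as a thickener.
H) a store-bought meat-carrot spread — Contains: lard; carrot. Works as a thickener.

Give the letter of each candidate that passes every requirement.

A: has crab, so not vegetarian; has spelt, so not Whole30-style — no
B: has rum, so not Whole30-style — no
C: only agar; none excluded — valid
D: has peanut, so not Whole30-style; has tahini, so not sesame-free — no
E: has rye, so not Whole30-style; has honey, so not honey-free — out
F: every rule checks out — keep
G: only olive oil and xanthan gum; none excluded — valid
H: has lard, so not vegetarian — no

C, F, G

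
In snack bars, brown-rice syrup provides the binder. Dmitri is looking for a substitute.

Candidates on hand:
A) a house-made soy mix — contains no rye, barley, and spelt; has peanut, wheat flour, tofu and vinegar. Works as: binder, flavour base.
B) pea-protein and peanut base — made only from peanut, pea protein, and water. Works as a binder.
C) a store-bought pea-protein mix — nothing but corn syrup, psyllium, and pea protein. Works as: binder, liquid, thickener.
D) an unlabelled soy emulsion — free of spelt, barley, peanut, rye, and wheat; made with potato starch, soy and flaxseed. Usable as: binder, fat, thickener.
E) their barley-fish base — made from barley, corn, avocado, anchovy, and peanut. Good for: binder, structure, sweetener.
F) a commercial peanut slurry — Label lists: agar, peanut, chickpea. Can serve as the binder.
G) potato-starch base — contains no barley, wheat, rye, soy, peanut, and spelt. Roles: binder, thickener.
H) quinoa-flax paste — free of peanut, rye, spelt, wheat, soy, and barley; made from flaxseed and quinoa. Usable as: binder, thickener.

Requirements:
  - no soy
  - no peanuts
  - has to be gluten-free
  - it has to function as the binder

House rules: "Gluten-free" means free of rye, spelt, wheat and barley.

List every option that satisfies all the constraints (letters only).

C, G, H

A: has wheat flour, so not gluten-free; has peanut, so not peanut-free (and 1 more) — reject
B: has peanut, so not peanut-free — out
C: nothing on the exclusion list — keep
D: has soy, so not soy-free — no
E: has barley, so not gluten-free; has peanut, so not peanut-free — reject
F: has peanut, so not peanut-free — no
G: nothing on the exclusion list — valid
H: no soy, no peanut — valid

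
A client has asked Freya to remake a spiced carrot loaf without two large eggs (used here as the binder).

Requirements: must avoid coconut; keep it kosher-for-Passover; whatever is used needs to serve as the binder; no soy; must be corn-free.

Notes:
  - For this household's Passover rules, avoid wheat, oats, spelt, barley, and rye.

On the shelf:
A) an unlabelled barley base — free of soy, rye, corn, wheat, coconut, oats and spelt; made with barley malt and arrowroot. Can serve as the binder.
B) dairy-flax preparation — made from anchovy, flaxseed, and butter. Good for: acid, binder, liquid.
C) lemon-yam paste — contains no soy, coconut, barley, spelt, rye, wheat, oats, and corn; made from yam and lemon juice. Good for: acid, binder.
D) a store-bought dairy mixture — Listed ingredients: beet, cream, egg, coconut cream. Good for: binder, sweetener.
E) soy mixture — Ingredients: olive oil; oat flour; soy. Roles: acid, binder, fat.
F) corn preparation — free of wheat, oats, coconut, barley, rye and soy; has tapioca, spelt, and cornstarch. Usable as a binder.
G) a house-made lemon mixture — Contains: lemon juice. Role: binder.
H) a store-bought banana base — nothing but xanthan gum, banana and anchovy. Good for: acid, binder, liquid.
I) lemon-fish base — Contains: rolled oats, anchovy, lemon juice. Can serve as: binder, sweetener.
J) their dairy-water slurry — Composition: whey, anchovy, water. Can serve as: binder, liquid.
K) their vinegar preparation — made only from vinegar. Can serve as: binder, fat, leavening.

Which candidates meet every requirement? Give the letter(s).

A: has barley malt, so not kosher-for-Passover — reject
B: nothing on the exclusion list — OK
C: no coconut, no soy — OK
D: has coconut cream, so not coconut-free — no
E: has oat flour, so not kosher-for-Passover; has soy, so not soy-free — no
F: has spelt, so not kosher-for-Passover; has cornstarch, so not corn-free — out
G: only lemon juice; none excluded — keep
H: every rule checks out — keep
I: has rolled oats, so not kosher-for-Passover — no
J: only whey, anchovy, and water; none excluded — valid
K: nothing on the exclusion list — valid

B, C, G, H, J, K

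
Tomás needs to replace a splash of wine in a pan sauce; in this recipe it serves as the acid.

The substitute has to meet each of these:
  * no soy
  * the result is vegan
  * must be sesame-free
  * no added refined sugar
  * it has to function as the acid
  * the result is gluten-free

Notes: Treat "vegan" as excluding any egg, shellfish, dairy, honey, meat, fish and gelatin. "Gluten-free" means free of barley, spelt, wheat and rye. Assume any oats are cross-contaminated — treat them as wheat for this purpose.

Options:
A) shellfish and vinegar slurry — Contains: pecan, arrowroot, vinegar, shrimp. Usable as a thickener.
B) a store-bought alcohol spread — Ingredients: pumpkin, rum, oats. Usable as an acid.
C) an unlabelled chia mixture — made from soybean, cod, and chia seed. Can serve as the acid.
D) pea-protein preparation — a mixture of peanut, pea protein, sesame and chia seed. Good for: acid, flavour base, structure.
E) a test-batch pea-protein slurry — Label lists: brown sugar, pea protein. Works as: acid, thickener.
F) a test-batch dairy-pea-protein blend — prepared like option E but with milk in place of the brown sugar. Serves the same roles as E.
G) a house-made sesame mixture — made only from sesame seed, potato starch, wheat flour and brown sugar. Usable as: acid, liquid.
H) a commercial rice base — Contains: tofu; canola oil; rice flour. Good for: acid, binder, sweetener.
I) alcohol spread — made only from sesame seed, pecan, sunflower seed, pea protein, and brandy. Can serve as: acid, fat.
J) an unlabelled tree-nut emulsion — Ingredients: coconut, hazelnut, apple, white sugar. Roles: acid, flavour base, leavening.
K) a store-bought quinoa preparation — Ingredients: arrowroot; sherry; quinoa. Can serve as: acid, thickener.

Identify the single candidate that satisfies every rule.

K

A: not usable as an acid; has shrimp, so not vegan — reject
B: has oats, so not gluten-free — reject
C: has cod, so not vegan; has soybean, so not soy-free — out
D: has sesame, so not sesame-free — no
E: has brown sugar, so not no-added-sugar — out
F: has milk, so not vegan — out
G: has wheat flour, so not gluten-free; has sesame seed, so not sesame-free (and 1 more) — out
H: has tofu, so not soy-free — no
I: has sesame seed, so not sesame-free — reject
J: has white sugar, so not no-added-sugar — reject
K: only sherry, arrowroot, and quinoa; none excluded — valid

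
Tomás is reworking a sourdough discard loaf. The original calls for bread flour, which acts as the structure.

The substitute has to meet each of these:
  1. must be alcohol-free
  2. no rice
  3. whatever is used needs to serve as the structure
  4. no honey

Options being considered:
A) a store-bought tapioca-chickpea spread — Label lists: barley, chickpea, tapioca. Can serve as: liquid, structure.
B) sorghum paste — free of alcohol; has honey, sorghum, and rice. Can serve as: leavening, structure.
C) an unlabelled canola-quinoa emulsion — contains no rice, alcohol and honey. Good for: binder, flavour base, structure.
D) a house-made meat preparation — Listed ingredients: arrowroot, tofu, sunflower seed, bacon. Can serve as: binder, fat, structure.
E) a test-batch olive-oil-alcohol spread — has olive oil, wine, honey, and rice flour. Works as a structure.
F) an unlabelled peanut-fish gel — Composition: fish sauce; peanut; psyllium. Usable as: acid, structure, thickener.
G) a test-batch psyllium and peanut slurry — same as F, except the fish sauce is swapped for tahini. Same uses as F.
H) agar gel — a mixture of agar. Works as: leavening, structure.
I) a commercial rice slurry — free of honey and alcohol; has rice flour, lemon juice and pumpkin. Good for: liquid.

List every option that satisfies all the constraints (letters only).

A: works as a structure, no alcohol, no honey — OK
B: has honey, so not honey-free; has rice, so not rice-free — no
C: all constraints satisfied — OK
D: all constraints satisfied — OK
E: has honey, so not honey-free; has wine, so not alcohol-free (and 1 more) — reject
F: only fish sauce, peanut and psyllium; none excluded — OK
G: no honey, no alcohol — valid
H: only agar; none excluded — keep
I: not usable as a structure; has rice flour, so not rice-free — no

A, C, D, F, G, H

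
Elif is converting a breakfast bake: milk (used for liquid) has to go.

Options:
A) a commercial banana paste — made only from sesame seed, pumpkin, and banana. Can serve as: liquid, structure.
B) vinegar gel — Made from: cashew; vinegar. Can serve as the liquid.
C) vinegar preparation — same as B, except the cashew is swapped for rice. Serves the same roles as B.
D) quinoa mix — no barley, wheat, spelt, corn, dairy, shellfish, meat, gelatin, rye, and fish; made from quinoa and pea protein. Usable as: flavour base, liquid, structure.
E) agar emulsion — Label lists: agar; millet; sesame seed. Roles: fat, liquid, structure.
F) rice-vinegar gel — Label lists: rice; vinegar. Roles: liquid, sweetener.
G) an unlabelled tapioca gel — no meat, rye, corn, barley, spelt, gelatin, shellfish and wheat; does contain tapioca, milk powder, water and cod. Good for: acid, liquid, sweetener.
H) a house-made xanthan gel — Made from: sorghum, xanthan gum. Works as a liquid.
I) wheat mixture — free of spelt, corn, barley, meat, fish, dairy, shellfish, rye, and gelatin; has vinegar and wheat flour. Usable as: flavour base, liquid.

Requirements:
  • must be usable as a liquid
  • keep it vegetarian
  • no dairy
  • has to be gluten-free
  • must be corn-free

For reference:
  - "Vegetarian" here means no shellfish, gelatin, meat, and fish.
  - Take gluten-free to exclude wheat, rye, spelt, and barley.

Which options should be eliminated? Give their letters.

A: works as a liquid, vegetarian, no corn — OK
B: only cashew and vinegar; none excluded — valid
C: no corn, gluten-free — keep
D: gluten-free, no corn — valid
E: no dairy, gluten-free — OK
F: only rice and vinegar; none excluded — valid
G: has cod, so not vegetarian; has milk powder, so not dairy-free — no
H: only sorghum and xanthan gum; none excluded — keep
I: has wheat flour, so not gluten-free — out

G, I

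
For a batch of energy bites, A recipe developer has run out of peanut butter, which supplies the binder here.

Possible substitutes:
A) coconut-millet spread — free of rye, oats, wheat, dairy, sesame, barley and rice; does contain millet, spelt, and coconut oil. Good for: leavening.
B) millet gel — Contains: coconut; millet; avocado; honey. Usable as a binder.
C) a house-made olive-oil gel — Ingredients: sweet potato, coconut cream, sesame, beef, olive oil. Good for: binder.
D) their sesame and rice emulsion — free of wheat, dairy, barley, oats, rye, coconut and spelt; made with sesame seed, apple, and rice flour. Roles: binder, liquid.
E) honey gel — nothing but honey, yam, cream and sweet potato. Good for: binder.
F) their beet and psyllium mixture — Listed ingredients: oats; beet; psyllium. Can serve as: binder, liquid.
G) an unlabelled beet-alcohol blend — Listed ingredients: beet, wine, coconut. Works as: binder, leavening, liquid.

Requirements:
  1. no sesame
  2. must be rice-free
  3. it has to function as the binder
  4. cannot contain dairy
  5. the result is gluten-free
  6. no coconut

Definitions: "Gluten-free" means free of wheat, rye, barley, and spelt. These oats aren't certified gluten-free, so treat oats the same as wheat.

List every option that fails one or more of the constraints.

A, B, C, D, E, F, G

A: not usable as a binder; has spelt, so not gluten-free (and 1 more) — out
B: has coconut, so not coconut-free — no
C: has coconut cream, so not coconut-free; has sesame, so not sesame-free — no
D: has sesame seed, so not sesame-free; has rice flour, so not rice-free — no
E: has cream, so not dairy-free — no
F: has oats, so not gluten-free — out
G: has coconut, so not coconut-free — no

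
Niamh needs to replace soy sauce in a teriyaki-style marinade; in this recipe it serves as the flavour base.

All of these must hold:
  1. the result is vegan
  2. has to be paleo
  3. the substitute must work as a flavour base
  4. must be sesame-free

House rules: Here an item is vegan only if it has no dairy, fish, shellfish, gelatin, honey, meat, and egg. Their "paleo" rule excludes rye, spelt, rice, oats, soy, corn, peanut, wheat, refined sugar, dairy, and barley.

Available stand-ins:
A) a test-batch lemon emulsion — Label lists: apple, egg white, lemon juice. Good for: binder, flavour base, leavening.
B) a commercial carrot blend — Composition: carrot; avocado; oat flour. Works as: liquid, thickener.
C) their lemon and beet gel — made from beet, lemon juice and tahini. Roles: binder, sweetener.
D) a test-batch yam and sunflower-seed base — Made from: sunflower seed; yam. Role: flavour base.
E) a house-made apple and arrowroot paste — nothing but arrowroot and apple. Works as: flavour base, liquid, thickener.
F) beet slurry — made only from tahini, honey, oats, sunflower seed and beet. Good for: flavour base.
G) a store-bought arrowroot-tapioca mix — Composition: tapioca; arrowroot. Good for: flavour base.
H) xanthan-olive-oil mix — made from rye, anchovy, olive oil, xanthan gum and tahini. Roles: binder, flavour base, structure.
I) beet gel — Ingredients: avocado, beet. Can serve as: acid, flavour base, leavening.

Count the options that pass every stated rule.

4

A: has egg white, so not vegan — reject
B: not usable as a flavour base; has oat flour, so not paleo — reject
C: not usable as a flavour base; has tahini, so not sesame-free — reject
D: nothing on the exclusion list — OK
E: no sesame, paleo — keep
F: has honey, so not vegan; has oats, so not paleo (and 1 more) — out
G: works as a flavour base, paleo, vegan — valid
H: has anchovy, so not vegan; has rye, so not paleo (and 1 more) — out
I: only avocado and beet; none excluded — valid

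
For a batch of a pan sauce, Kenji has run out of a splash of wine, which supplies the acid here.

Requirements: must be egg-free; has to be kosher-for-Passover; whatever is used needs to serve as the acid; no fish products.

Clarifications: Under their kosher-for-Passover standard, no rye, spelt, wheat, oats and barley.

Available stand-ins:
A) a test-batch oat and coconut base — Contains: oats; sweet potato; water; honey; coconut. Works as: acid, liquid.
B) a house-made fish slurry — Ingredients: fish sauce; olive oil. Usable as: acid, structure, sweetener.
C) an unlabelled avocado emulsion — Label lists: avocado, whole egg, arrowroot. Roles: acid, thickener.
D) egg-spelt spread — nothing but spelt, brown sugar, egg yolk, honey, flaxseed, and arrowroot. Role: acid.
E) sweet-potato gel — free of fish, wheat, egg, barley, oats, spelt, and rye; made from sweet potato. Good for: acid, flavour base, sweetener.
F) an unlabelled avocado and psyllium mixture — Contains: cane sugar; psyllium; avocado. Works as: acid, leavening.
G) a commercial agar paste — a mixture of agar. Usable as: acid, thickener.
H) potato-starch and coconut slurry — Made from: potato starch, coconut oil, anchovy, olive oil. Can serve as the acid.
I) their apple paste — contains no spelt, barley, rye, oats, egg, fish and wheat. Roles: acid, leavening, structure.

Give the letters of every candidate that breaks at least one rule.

A, B, C, D, H

A: has oats, so not kosher-for-Passover — reject
B: has fish sauce, so not fish-free — reject
C: has whole egg, so not egg-free — reject
D: has spelt, so not kosher-for-Passover; has egg yolk, so not egg-free — out
E: no fish, kosher-for-Passover — keep
F: every rule checks out — OK
G: only agar; none excluded — valid
H: has anchovy, so not fish-free — reject
I: no egg, no fish — valid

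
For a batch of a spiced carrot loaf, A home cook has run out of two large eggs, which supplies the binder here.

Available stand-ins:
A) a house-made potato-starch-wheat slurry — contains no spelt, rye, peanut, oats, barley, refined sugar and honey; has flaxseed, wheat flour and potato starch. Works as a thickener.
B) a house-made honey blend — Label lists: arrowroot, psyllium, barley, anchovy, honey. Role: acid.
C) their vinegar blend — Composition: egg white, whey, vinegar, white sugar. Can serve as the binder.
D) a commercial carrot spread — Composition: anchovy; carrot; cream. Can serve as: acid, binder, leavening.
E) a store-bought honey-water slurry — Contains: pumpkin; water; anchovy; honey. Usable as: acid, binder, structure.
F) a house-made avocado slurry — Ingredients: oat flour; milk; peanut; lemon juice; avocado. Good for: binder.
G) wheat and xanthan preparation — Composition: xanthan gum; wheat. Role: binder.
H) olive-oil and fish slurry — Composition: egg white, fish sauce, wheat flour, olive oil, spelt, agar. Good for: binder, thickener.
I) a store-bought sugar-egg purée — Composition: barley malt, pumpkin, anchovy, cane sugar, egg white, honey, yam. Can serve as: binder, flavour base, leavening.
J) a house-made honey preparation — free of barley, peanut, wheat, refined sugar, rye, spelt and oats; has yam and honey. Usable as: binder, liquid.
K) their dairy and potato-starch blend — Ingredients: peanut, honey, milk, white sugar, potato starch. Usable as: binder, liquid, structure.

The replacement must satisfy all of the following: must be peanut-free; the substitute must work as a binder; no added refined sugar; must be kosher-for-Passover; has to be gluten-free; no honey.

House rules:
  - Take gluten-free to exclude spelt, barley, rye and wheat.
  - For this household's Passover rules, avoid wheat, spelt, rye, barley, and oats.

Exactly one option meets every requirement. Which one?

A: not usable as a binder; has wheat flour, so not gluten-free (and 1 more) — out
B: not usable as a binder; has barley, so not gluten-free (and 2 more) — reject
C: has white sugar, so not no-added-sugar — out
D: only cream, anchovy and carrot; none excluded — keep
E: has honey, so not honey-free — no
F: has oat flour, so not kosher-for-Passover; has peanut, so not peanut-free — reject
G: has wheat, so not gluten-free; has wheat, so not kosher-for-Passover — reject
H: has spelt, so not gluten-free; has spelt, so not kosher-for-Passover — reject
I: has barley malt, so not gluten-free; has barley malt, so not kosher-for-Passover (and 2 more) — out
J: has honey, so not honey-free — no
K: has white sugar, so not no-added-sugar; has honey, so not honey-free (and 1 more) — out

D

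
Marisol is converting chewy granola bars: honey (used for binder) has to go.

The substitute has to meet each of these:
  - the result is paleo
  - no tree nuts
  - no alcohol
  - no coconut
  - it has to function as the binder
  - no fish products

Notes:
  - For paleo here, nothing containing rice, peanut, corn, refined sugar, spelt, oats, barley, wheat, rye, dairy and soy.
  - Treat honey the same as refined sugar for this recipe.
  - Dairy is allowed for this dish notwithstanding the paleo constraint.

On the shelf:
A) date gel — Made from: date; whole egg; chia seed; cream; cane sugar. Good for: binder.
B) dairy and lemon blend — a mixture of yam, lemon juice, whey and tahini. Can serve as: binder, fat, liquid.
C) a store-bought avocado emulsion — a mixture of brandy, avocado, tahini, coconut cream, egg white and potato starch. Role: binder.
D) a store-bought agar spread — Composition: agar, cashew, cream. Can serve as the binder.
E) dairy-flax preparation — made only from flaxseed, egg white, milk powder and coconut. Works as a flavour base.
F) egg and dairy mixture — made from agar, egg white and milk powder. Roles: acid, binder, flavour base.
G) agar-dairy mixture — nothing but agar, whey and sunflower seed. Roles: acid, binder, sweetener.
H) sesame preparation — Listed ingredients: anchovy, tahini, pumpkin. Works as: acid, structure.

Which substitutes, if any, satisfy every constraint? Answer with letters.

B, F, G

A: has cane sugar, so not paleo — no
B: dairy is permitted under the paleo carve-out; nothing else excluded — keep
C: has brandy, so not alcohol-free; has coconut cream, so not coconut-free — reject
D: has cashew, so not tree-nut-free — out
E: not usable as a binder; has coconut, so not coconut-free — out
F: dairy is permitted under the paleo carve-out; nothing else excluded — valid
G: dairy is permitted under the paleo carve-out; nothing else excluded — OK
H: not usable as a binder; has anchovy, so not fish-free — out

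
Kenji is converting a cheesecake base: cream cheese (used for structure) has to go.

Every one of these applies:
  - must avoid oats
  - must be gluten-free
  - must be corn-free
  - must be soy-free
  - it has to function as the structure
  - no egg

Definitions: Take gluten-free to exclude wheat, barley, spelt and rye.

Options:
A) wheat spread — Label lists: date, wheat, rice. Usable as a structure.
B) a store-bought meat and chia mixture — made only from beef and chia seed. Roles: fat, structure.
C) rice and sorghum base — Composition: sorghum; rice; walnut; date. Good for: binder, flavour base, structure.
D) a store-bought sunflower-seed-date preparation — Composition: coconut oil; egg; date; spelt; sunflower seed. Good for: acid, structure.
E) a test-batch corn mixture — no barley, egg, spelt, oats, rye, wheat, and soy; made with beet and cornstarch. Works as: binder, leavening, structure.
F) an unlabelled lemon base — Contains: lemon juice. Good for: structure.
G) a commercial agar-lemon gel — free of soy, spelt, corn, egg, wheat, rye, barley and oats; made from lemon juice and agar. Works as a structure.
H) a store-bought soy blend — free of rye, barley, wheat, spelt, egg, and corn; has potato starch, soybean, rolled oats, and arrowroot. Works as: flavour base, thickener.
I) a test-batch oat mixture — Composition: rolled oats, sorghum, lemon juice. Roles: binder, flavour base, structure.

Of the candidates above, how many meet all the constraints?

4

A: has wheat, so not gluten-free — out
B: only beef and chia seed; none excluded — OK
C: rice and walnut etc. — none of it excluded — valid
D: has spelt, so not gluten-free; has egg, so not egg-free — out
E: has cornstarch, so not corn-free — reject
F: gluten-free, no egg — keep
G: all constraints satisfied — OK
H: not usable as a structure; has soybean, so not soy-free (and 1 more) — out
I: has rolled oats, so not oat-free — no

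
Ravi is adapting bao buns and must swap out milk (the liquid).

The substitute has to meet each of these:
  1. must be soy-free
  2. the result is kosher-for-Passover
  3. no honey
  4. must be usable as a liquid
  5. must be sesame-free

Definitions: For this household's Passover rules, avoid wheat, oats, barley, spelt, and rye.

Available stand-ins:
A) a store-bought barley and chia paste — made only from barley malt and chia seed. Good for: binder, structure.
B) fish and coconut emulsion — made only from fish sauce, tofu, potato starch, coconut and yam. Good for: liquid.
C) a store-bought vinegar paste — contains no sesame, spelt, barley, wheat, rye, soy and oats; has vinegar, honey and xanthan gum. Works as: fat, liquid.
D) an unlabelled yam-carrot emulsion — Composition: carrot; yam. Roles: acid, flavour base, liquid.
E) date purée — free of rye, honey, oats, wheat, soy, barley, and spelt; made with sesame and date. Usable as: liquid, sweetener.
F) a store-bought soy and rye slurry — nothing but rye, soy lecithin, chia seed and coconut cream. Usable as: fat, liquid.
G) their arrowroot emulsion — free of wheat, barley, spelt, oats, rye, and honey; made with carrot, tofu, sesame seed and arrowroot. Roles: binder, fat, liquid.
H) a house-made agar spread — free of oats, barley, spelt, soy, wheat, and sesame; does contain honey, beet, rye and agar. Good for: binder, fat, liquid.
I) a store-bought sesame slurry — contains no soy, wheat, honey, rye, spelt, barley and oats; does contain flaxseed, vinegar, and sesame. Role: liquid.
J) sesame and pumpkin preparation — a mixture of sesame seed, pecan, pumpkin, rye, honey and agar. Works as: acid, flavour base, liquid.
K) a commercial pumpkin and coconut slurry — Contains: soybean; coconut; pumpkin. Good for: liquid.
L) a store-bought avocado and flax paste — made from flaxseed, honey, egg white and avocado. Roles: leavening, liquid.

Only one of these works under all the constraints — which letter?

A: not usable as a liquid; has barley malt, so not kosher-for-Passover — reject
B: has tofu, so not soy-free — no
C: has honey, so not honey-free — reject
D: kosher-for-Passover, no sesame — OK
E: has sesame, so not sesame-free — out
F: has rye, so not kosher-for-Passover; has soy lecithin, so not soy-free — reject
G: has tofu, so not soy-free; has sesame seed, so not sesame-free — no
H: has rye, so not kosher-for-Passover; has honey, so not honey-free — reject
I: has sesame, so not sesame-free — no
J: has rye, so not kosher-for-Passover; has honey, so not honey-free (and 1 more) — no
K: has soybean, so not soy-free — out
L: has honey, so not honey-free — reject

D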